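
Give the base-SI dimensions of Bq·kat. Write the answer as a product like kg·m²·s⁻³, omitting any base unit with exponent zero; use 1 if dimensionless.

Bq = 1/s = s⁻¹ (activity is decays per second).
kat = mol/s = s⁻¹·mol (catalytic activity).
Combining: Bq·kat = s⁻¹ · (s⁻¹·mol) = s⁻²·mol.

s⁻²·mol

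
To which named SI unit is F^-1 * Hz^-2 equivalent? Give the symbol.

F = kg⁻¹·m⁻²·s⁴·A².
So F⁻¹ = kg·m²·s⁻⁴·A⁻².
Hz = s⁻¹.
So Hz⁻² = s².
Combining: F⁻¹·Hz⁻² = (kg·m²·s⁻⁴·A⁻²) · s² = kg·m²·s⁻²·A⁻².
kg·m²·s⁻²·A⁻² is the base-SI form of the henry.

H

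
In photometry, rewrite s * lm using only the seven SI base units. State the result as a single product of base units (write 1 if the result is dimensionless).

lm = cd·sr = cd (luminous flux; sr is dimensionless).
Combining: s·lm = s · cd = s·cd.

s·cd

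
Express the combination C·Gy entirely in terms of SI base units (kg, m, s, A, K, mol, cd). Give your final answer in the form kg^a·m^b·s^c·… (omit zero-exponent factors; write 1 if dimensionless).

C = A·s = s·A (charge = current × time).
Gy = J/kg (absorbed dose = energy per mass),
    = m²·s⁻².
Combining: C·Gy = (s·A) · (m²·s⁻²) = m²·s⁻¹·A.

m²·s⁻¹·A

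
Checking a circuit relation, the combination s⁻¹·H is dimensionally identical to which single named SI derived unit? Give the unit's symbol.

H = Wb/A (inductance = flux per current),
    = kg·m²·s⁻²·A⁻².
Combining: s⁻¹·H = s⁻¹ · (kg·m²·s⁻²·A⁻²) = kg·m²·s⁻³·A⁻².
kg·m²·s⁻³·A⁻² is the base-SI form of the ohm.

Ω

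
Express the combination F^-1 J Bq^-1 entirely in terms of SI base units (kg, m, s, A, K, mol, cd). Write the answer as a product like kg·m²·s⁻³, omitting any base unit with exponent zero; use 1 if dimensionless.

kg²·m⁴·s⁻⁵·A⁻²

F = C/V (capacitance = charge per voltage),
    = A·s/(kg·m²·s⁻³·A⁻¹) (substituting C and V),
    = kg⁻¹·m⁻²·s⁴·A².
So F⁻¹ = kg·m²·s⁻⁴·A⁻².
J = N·m (work = force × distance),
    = kg·m²·s⁻².
Bq = 1/s = s⁻¹ (activity is decays per second).
So Bq⁻¹ = s.
Combining: F⁻¹·J·Bq⁻¹ = (kg·m²·s⁻⁴·A⁻²) · (kg·m²·s⁻²) · s = kg²·m⁴·s⁻⁵·A⁻².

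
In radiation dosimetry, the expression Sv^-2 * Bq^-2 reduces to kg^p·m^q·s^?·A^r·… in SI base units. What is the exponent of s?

Sv = m²·s⁻².
So Sv⁻² = m⁻⁴·s⁴.
Bq = s⁻¹.
So Bq⁻² = s².
Combining: Sv⁻²·Bq⁻² = (m⁻⁴·s⁴) · s² = m⁻⁴·s⁶.
The exponent of s is 6.

6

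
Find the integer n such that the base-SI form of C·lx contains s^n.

C = A·s = s·A (charge = current × time).
lx = lm/m² (illuminance = luminous flux per area),
    = m⁻²·cd.
Combining: C·lx = (s·A) · (m⁻²·cd) = m⁻²·s·A·cd.
The exponent of s is 1.

1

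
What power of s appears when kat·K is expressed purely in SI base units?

-1

kat = mol/s = s⁻¹·mol (catalytic activity).
Combining: kat·K = (s⁻¹·mol) · K = s⁻¹·K·mol.
The exponent of s is -1.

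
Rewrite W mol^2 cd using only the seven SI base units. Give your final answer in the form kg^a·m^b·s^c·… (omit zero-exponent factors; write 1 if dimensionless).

W = J/s (power = energy per time),
    = kg·m²·s⁻³.
Combining: W·mol²·cd = (kg·m²·s⁻³) · mol² · cd = kg·m²·s⁻³·mol²·cd.

kg·m²·s⁻³·mol²·cd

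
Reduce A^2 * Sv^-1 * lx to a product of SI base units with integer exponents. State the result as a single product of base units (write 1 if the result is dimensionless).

m⁻⁴·s²·A²·cd

Sv = J/kg (equivalent dose = energy per mass),
    = m²·s⁻².
So Sv⁻¹ = m⁻²·s².
lx = lm/m² (illuminance = luminous flux per area),
    = m⁻²·cd.
Combining: A²·Sv⁻¹·lx = A² · (m⁻²·s²) · (m⁻²·cd) = m⁻⁴·s²·A²·cd.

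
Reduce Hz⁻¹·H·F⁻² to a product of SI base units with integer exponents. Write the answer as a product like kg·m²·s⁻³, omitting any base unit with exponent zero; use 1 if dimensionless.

kg³·m⁶·s⁻⁹·A⁻⁶

Hz = 1/s = s⁻¹ (frequency is cycles per second).
So Hz⁻¹ = s.
H = Wb/A (inductance = flux per current),
    = kg·m²·s⁻²·A⁻².
F = C/V (capacitance = charge per voltage),
    = A·s/(kg·m²·s⁻³·A⁻¹) (substituting C and V),
    = kg⁻¹·m⁻²·s⁴·A².
So F⁻² = kg²·m⁴·s⁻⁸·A⁻⁴.
Combining: Hz⁻¹·H·F⁻² = s · (kg·m²·s⁻²·A⁻²) · (kg²·m⁴·s⁻⁸·A⁻⁴) = kg³·m⁶·s⁻⁹·A⁻⁶.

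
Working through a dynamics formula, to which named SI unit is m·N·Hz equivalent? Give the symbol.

W

N = kg·m·s⁻².
Hz = s⁻¹.
Combining: m·N·Hz = m · (kg·m·s⁻²) · s⁻¹ = kg·m²·s⁻³.
kg·m²·s⁻³ is the base-SI form of the watt.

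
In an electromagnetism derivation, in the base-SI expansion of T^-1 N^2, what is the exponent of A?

T = Wb/m² (flux density = flux per area),
    = kg·s⁻²·A⁻¹.
So T⁻¹ = kg⁻¹·s²·A.
N = kg·m/s² = kg·m·s⁻² (force = mass × acceleration).
So N² = kg²·m²·s⁻⁴.
Combining: T⁻¹·N² = (kg⁻¹·s²·A) · (kg²·m²·s⁻⁴) = kg·m²·s⁻²·A.
The exponent of A is 1.

1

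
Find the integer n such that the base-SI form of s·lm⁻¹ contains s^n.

lm = cd·sr = cd (luminous flux; sr is dimensionless).
So lm⁻¹ = cd⁻¹.
Combining: s·lm⁻¹ = s · cd⁻¹ = s·cd⁻¹.
The exponent of s is 1.

1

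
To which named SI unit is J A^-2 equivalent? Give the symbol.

J = kg·m²·s⁻².
Combining: J·A⁻² = (kg·m²·s⁻²) · A⁻² = kg·m²·s⁻²·A⁻².
kg·m²·s⁻²·A⁻² is the base-SI form of the henry.

H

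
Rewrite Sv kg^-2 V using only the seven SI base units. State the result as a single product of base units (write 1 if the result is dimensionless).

Sv = J/kg (equivalent dose = energy per mass),
    = m²·s⁻².
V = W/A (potential = power per current),
    = kg·m²·s⁻³·A⁻¹.
Combining: Sv·kg⁻²·V = (m²·s⁻²) · kg⁻² · (kg·m²·s⁻³·A⁻¹) = kg⁻¹·m⁴·s⁻⁵·A⁻¹.

kg⁻¹·m⁴·s⁻⁵·A⁻¹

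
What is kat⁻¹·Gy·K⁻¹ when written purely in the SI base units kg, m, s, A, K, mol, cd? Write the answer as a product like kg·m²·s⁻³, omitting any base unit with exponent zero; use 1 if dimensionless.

kat = s⁻¹·mol.
So kat⁻¹ = s·mol⁻¹.
Gy = m²·s⁻².
Combining: kat⁻¹·Gy·K⁻¹ = (s·mol⁻¹) · (m²·s⁻²) · K⁻¹ = m²·s⁻¹·K⁻¹·mol⁻¹.

m²·s⁻¹·K⁻¹·mol⁻¹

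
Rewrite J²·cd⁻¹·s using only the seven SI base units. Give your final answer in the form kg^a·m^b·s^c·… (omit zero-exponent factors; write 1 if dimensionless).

kg²·m⁴·s⁻³·cd⁻¹

J = kg·m²·s⁻².
So J² = kg²·m⁴·s⁻⁴.
Combining: J²·cd⁻¹·s = (kg²·m⁴·s⁻⁴) · cd⁻¹ · s = kg²·m⁴·s⁻³·cd⁻¹.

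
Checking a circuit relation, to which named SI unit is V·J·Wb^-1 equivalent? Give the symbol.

W

V = W/A (potential = power per current),
    = kg·m²·s⁻³·A⁻¹.
J = N·m (work = force × distance),
    = kg·m²·s⁻².
Wb = V·s (flux: a volt is a weber per second),
    = kg·m²·s⁻²·A⁻¹.
So Wb⁻¹ = kg⁻¹·m⁻²·s²·A.
Combining: V·J·Wb⁻¹ = (kg·m²·s⁻³·A⁻¹) · (kg·m²·s⁻²) · (kg⁻¹·m⁻²·s²·A) = kg·m²·s⁻³.
kg·m²·s⁻³ is the base-SI form of the watt.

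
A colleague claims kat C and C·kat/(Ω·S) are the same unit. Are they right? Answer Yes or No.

Left side:
  kat = mol/s = s⁻¹·mol (catalytic activity).
  C = A·s = s·A (charge = current × time).
  Combining: kat·C = (s⁻¹·mol) · (s·A) = A·mol.
Right side:
  C = A·s = s·A (charge = current × time).
  Ω = V/A (resistance = voltage per current),
      = kg·m²·s⁻³·A⁻².
  So Ω⁻¹ = kg⁻¹·m⁻²·s³·A².
  S = 1/Ω (conductance is reciprocal resistance),
      = kg⁻¹·m⁻²·s³·A².
  So S⁻¹ = kg·m²·s⁻³·A⁻².
  kat = mol/s = s⁻¹·mol (catalytic activity).
  Combining: C·Ω⁻¹·S⁻¹·kat = (s·A) · (kg⁻¹·m⁻²·s³·A²) · (kg·m²·s⁻³·A⁻²) · (s⁻¹·mol) = A·mol.
Both reduce to A·mol.

Yes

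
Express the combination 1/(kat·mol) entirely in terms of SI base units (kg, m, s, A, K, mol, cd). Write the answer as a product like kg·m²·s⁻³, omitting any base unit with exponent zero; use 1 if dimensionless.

kat = mol/s = s⁻¹·mol (catalytic activity).
So kat⁻¹ = s·mol⁻¹.
Combining: kat⁻¹·mol⁻¹ = (s·mol⁻¹) · mol⁻¹ = s·mol⁻².

s·mol⁻²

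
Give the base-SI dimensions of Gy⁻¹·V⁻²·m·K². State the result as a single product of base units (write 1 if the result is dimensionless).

Gy = m²·s⁻².
So Gy⁻¹ = m⁻²·s².
V = kg·m²·s⁻³·A⁻¹.
So V⁻² = kg⁻²·m⁻⁴·s⁶·A².
Combining: Gy⁻¹·V⁻²·m·K² = (m⁻²·s²) · (kg⁻²·m⁻⁴·s⁶·A²) · m · K² = kg⁻²·m⁻⁵·s⁸·A²·K².

kg⁻²·m⁻⁵·s⁸·A²·K²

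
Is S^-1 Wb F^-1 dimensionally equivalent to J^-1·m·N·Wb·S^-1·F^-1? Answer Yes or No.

Yes

Left side:
  S = 1/Ω (conductance is reciprocal resistance),
      = kg⁻¹·m⁻²·s³·A².
  So S⁻¹ = kg·m²·s⁻³·A⁻².
  Wb = V·s (flux: a volt is a weber per second),
      = kg·m²·s⁻²·A⁻¹.
  F = C/V (capacitance = charge per voltage),
      = A·s/(kg·m²·s⁻³·A⁻¹) (substituting C and V),
      = kg⁻¹·m⁻²·s⁴·A².
  So F⁻¹ = kg·m²·s⁻⁴·A⁻².
  Combining: S⁻¹·Wb·F⁻¹ = (kg·m²·s⁻³·A⁻²) · (kg·m²·s⁻²·A⁻¹) · (kg·m²·s⁻⁴·A⁻²) = kg³·m⁶·s⁻⁹·A⁻⁵.
Right side:
  J = kg·m²·s⁻².
  So J⁻¹ = kg⁻¹·m⁻²·s².
  N = kg·m·s⁻².
  Wb = kg·m²·s⁻²·A⁻¹.
  S = kg⁻¹·m⁻²·s³·A².
  So S⁻¹ = kg·m²·s⁻³·A⁻².
  F = kg⁻¹·m⁻²·s⁴·A².
  So F⁻¹ = kg·m²·s⁻⁴·A⁻².
  Combining: J⁻¹·m·N·Wb·S⁻¹·F⁻¹ = (kg⁻¹·m⁻²·s²) · m · (kg·m·s⁻²) · (kg·m²·s⁻²·A⁻¹) · (kg·m²·s⁻³·A⁻²) · (kg·m²·s⁻⁴·A⁻²) = kg³·m⁶·s⁻⁹·A⁻⁵.
Both reduce to kg³·m⁶·s⁻⁹·A⁻⁵.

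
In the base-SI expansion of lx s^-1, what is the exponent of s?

lx = lm/m² (illuminance = luminous flux per area),
    = m⁻²·cd.
Combining: lx·s⁻¹ = (m⁻²·cd) · s⁻¹ = m⁻²·s⁻¹·cd.
The exponent of s is -1.

-1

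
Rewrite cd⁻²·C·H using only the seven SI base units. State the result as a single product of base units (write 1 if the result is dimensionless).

kg·m²·s⁻¹·A⁻¹·cd⁻²

C = A·s = s·A (charge = current × time).
H = Wb/A (inductance = flux per current),
    = kg·m²·s⁻²·A⁻².
Combining: cd⁻²·C·H = cd⁻² · (s·A) · (kg·m²·s⁻²·A⁻²) = kg·m²·s⁻¹·A⁻¹·cd⁻².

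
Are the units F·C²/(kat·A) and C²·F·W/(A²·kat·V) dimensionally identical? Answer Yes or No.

Yes

Left side:
  F = C/V (capacitance = charge per voltage),
      = A·s/(kg·m²·s⁻³·A⁻¹) (substituting C and V),
      = kg⁻¹·m⁻²·s⁴·A².
  kat = mol/s = s⁻¹·mol (catalytic activity).
  So kat⁻¹ = s·mol⁻¹.
  C = A·s = s·A (charge = current × time).
  So C² = s²·A².
  Combining: F·kat⁻¹·A⁻¹·C² = (kg⁻¹·m⁻²·s⁴·A²) · (s·mol⁻¹) · A⁻¹ · (s²·A²) = kg⁻¹·m⁻²·s⁷·A³·mol⁻¹.
Right side:
  kat = s⁻¹·mol.
  So kat⁻¹ = s·mol⁻¹.
  V = kg·m²·s⁻³·A⁻¹.
  So V⁻¹ = kg⁻¹·m⁻²·s³·A.
  C = s·A.
  So C² = s²·A².
  F = kg⁻¹·m⁻²·s⁴·A².
  W = kg·m²·s⁻³.
  Combining: A⁻²·kat⁻¹·V⁻¹·C²·F·W = A⁻² · (s·mol⁻¹) · (kg⁻¹·m⁻²·s³·A) · (s²·A²) · (kg⁻¹·m⁻²·s⁴·A²) · (kg·m²·s⁻³) = kg⁻¹·m⁻²·s⁷·A³·mol⁻¹.
Both reduce to kg⁻¹·m⁻²·s⁷·A³·mol⁻¹.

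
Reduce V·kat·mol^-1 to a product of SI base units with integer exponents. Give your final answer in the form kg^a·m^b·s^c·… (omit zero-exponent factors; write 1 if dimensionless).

V = kg·m²·s⁻³·A⁻¹.
kat = s⁻¹·mol.
Combining: V·kat·mol⁻¹ = (kg·m²·s⁻³·A⁻¹) · (s⁻¹·mol) · mol⁻¹ = kg·m²·s⁻⁴·A⁻¹.

kg·m²·s⁻⁴·A⁻¹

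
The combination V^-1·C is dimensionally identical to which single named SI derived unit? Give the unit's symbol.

V = kg·m²·s⁻³·A⁻¹.
So V⁻¹ = kg⁻¹·m⁻²·s³·A.
C = s·A.
Combining: V⁻¹·C = (kg⁻¹·m⁻²·s³·A) · (s·A) = kg⁻¹·m⁻²·s⁴·A².
kg⁻¹·m⁻²·s⁴·A² is the base-SI form of the farad.

F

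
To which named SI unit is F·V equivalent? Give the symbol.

F = kg⁻¹·m⁻²·s⁴·A².
V = kg·m²·s⁻³·A⁻¹.
Combining: F·V = (kg⁻¹·m⁻²·s⁴·A²) · (kg·m²·s⁻³·A⁻¹) = s·A.
s·A is the base-SI form of the coulomb.

C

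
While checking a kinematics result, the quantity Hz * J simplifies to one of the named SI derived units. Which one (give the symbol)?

W

Hz = s⁻¹.
J = kg·m²·s⁻².
Combining: Hz·J = s⁻¹ · (kg·m²·s⁻²) = kg·m²·s⁻³.
kg·m²·s⁻³ is the base-SI form of the watt.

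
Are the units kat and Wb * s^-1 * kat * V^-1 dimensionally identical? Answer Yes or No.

Yes

Left side:
  kat = mol/s = s⁻¹·mol (catalytic activity).
Right side:
  Wb = V·s (flux: a volt is a weber per second),
      = kg·m²·s⁻²·A⁻¹.
  kat = mol/s = s⁻¹·mol (catalytic activity).
  V = W/A (potential = power per current),
      = kg·m²·s⁻³·A⁻¹.
  So V⁻¹ = kg⁻¹·m⁻²·s³·A.
  Combining: Wb·s⁻¹·kat·V⁻¹ = (kg·m²·s⁻²·A⁻¹) · s⁻¹ · (s⁻¹·mol) · (kg⁻¹·m⁻²·s³·A) = s⁻¹·mol.
Both reduce to s⁻¹·mol.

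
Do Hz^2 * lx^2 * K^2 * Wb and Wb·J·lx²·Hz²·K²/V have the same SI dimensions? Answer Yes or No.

Left side:
  Hz = s⁻¹.
  So Hz² = s⁻².
  lx = m⁻²·cd.
  So lx² = m⁻⁴·cd².
  Wb = kg·m²·s⁻²·A⁻¹.
  Combining: Hz²·lx²·K²·Wb = s⁻² · (m⁻⁴·cd²) · K² · (kg·m²·s⁻²·A⁻¹) = kg·m⁻²·s⁻⁴·A⁻¹·K²·cd².
Right side:
  Wb = V·s (flux: a volt is a weber per second),
      = kg·m²·s⁻²·A⁻¹.
  J = N·m (work = force × distance),
      = kg·m²·s⁻².
  lx = lm/m² (illuminance = luminous flux per area),
      = m⁻²·cd.
  So lx² = m⁻⁴·cd².
  Hz = 1/s = s⁻¹ (frequency is cycles per second).
  So Hz² = s⁻².
  V = W/A (potential = power per current),
      = kg·m²·s⁻³·A⁻¹.
  So V⁻¹ = kg⁻¹·m⁻²·s³·A.
  Combining: Wb·J·lx²·Hz²·V⁻¹·K² = (kg·m²·s⁻²·A⁻¹) · (kg·m²·s⁻²) · (m⁻⁴·cd²) · s⁻² · (kg⁻¹·m⁻²·s³·A) · K² = kg·m⁻²·s⁻³·K²·cd².
Left is kg·m⁻²·s⁻⁴·A⁻¹·K²·cd²; right is kg·m⁻²·s⁻³·K²·cd² — different.

No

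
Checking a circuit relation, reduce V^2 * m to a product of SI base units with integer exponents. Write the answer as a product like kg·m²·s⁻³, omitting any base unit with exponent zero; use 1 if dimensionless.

V = W/A (potential = power per current),
    = kg·m²·s⁻³·A⁻¹.
So V² = kg²·m⁴·s⁻⁶·A⁻².
Combining: V²·m = (kg²·m⁴·s⁻⁶·A⁻²) · m = kg²·m⁵·s⁻⁶·A⁻².

kg²·m⁵·s⁻⁶·A⁻²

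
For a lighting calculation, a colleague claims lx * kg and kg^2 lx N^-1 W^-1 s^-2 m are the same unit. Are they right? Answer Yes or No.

Left side:
  lx = m⁻²·cd.
  Combining: lx·kg = (m⁻²·cd) · kg = kg·m⁻²·cd.
Right side:
  lx = lm/m² (illuminance = luminous flux per area),
      = m⁻²·cd.
  N = kg·m/s² = kg·m·s⁻² (force = mass × acceleration).
  So N⁻¹ = kg⁻¹·m⁻¹·s².
  W = J/s (power = energy per time),
      = kg·m²·s⁻³.
  So W⁻¹ = kg⁻¹·m⁻²·s³.
  Combining: kg²·lx·N⁻¹·W⁻¹·s⁻²·m = kg² · (m⁻²·cd) · (kg⁻¹·m⁻¹·s²) · (kg⁻¹·m⁻²·s³) · s⁻² · m = m⁻⁴·s³·cd.
Left is kg·m⁻²·cd; right is m⁻⁴·s³·cd — different.

No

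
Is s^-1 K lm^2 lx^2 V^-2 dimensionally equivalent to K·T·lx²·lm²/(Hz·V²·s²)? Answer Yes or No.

No

Left side:
  lm = cd.
  So lm² = cd².
  lx = m⁻²·cd.
  So lx² = m⁻⁴·cd².
  V = kg·m²·s⁻³·A⁻¹.
  So V⁻² = kg⁻²·m⁻⁴·s⁶·A².
  Combining: s⁻¹·K·lm²·lx²·V⁻² = s⁻¹ · K · cd² · (m⁻⁴·cd²) · (kg⁻²·m⁻⁴·s⁶·A²) = kg⁻²·m⁻⁸·s⁵·A²·K·cd⁴.
Right side:
  Hz = s⁻¹.
  So Hz⁻¹ = s.
  T = kg·s⁻²·A⁻¹.
  V = kg·m²·s⁻³·A⁻¹.
  So V⁻² = kg⁻²·m⁻⁴·s⁶·A².
  lx = m⁻²·cd.
  So lx² = m⁻⁴·cd².
  lm = cd.
  So lm² = cd².
  Combining: Hz⁻¹·K·T·V⁻²·lx²·lm²·s⁻² = s · K · (kg·s⁻²·A⁻¹) · (kg⁻²·m⁻⁴·s⁶·A²) · (m⁻⁴·cd²) · cd² · s⁻² = kg⁻¹·m⁻⁸·s³·A·K·cd⁴.
Left is kg⁻²·m⁻⁸·s⁵·A²·K·cd⁴; right is kg⁻¹·m⁻⁸·s³·A·K·cd⁴ — different.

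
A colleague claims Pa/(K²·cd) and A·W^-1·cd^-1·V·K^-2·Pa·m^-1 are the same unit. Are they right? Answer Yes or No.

No

Left side:
  Pa = N/m² (pressure = force per area),
      = kg·m⁻¹·s⁻².
  Combining: K⁻²·Pa·cd⁻¹ = K⁻² · (kg·m⁻¹·s⁻²) · cd⁻¹ = kg·m⁻¹·s⁻²·K⁻²·cd⁻¹.
Right side:
  W = J/s (power = energy per time),
      = kg·m²·s⁻³.
  So W⁻¹ = kg⁻¹·m⁻²·s³.
  V = W/A (potential = power per current),
      = kg·m²·s⁻³·A⁻¹.
  Pa = N/m² (pressure = force per area),
      = kg·m⁻¹·s⁻².
  Combining: A·W⁻¹·cd⁻¹·V·K⁻²·Pa·m⁻¹ = A · (kg⁻¹·m⁻²·s³) · cd⁻¹ · (kg·m²·s⁻³·A⁻¹) · K⁻² · (kg·m⁻¹·s⁻²) · m⁻¹ = kg·m⁻²·s⁻²·K⁻²·cd⁻¹.
Left is kg·m⁻¹·s⁻²·K⁻²·cd⁻¹; right is kg·m⁻²·s⁻²·K⁻²·cd⁻¹ — different.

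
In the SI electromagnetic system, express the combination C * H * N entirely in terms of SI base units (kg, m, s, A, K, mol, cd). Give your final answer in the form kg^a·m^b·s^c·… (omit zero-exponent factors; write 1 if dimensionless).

kg²·m³·s⁻³·A⁻¹

C = A·s = s·A (charge = current × time).
H = Wb/A (inductance = flux per current),
    = kg·m²·s⁻²·A⁻².
N = kg·m/s² = kg·m·s⁻² (force = mass × acceleration).
Combining: C·H·N = (s·A) · (kg·m²·s⁻²·A⁻²) · (kg·m·s⁻²) = kg²·m³·s⁻³·A⁻¹.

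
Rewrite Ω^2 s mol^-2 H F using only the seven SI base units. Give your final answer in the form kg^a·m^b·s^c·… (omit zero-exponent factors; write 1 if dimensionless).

kg²·m⁴·s⁻³·A⁻⁴·mol⁻²

Ω = kg·m²·s⁻³·A⁻².
So Ω² = kg²·m⁴·s⁻⁶·A⁻⁴.
H = kg·m²·s⁻²·A⁻².
F = kg⁻¹·m⁻²·s⁴·A².
Combining: Ω²·s·mol⁻²·H·F = (kg²·m⁴·s⁻⁶·A⁻⁴) · s · mol⁻² · (kg·m²·s⁻²·A⁻²) · (kg⁻¹·m⁻²·s⁴·A²) = kg²·m⁴·s⁻³·A⁻⁴·mol⁻².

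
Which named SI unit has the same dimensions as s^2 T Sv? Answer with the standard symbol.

T = Wb/m² (flux density = flux per area),
    = kg·s⁻²·A⁻¹.
Sv = J/kg (equivalent dose = energy per mass),
    = m²·s⁻².
Combining: s²·T·Sv = s² · (kg·s⁻²·A⁻¹) · (m²·s⁻²) = kg·m²·s⁻²·A⁻¹.
kg·m²·s⁻²·A⁻¹ is the base-SI form of the weber.

Wb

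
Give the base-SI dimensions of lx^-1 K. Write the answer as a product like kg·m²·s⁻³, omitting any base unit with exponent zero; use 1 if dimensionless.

m²·K·cd⁻¹

lx = lm/m² (illuminance = luminous flux per area),
    = m⁻²·cd.
So lx⁻¹ = m²·cd⁻¹.
Combining: lx⁻¹·K = (m²·cd⁻¹) · K = m²·K·cd⁻¹.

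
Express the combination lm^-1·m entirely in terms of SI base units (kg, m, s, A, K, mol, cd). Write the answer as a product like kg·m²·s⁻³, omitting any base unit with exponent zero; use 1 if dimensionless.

lm = cd·sr = cd (luminous flux; sr is dimensionless).
So lm⁻¹ = cd⁻¹.
Combining: lm⁻¹·m = cd⁻¹ · m = m·cd⁻¹.

m·cd⁻¹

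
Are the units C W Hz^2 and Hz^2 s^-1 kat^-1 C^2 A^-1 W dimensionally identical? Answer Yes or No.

Left side:
  C = A·s = s·A (charge = current × time).
  W = J/s (power = energy per time),
      = kg·m²·s⁻³.
  Hz = 1/s = s⁻¹ (frequency is cycles per second).
  So Hz² = s⁻².
  Combining: C·W·Hz² = (s·A) · (kg·m²·s⁻³) · s⁻² = kg·m²·s⁻⁴·A.
Right side:
  Hz = s⁻¹.
  So Hz² = s⁻².
  kat = s⁻¹·mol.
  So kat⁻¹ = s·mol⁻¹.
  C = s·A.
  So C² = s²·A².
  W = kg·m²·s⁻³.
  Combining: Hz²·s⁻¹·kat⁻¹·C²·A⁻¹·W = s⁻² · s⁻¹ · (s·mol⁻¹) · (s²·A²) · A⁻¹ · (kg·m²·s⁻³) = kg·m²·s⁻³·A·mol⁻¹.
Left is kg·m²·s⁻⁴·A; right is kg·m²·s⁻³·A·mol⁻¹ — different.

No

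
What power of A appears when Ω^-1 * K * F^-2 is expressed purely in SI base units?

-2

Ω = V/A (resistance = voltage per current),
    = kg·m²·s⁻³·A⁻².
So Ω⁻¹ = kg⁻¹·m⁻²·s³·A².
F = C/V (capacitance = charge per voltage),
    = A·s/(kg·m²·s⁻³·A⁻¹) (substituting C and V),
    = kg⁻¹·m⁻²·s⁴·A².
So F⁻² = kg²·m⁴·s⁻⁸·A⁻⁴.
Combining: Ω⁻¹·K·F⁻² = (kg⁻¹·m⁻²·s³·A²) · K · (kg²·m⁴·s⁻⁸·A⁻⁴) = kg·m²·s⁻⁵·A⁻²·K.
The exponent of A is -2.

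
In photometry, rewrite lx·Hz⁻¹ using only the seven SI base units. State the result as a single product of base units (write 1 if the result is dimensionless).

lx = m⁻²·cd.
Hz = s⁻¹.
So Hz⁻¹ = s.
Combining: lx·Hz⁻¹ = (m⁻²·cd) · s = m⁻²·s·cd.

m⁻²·s·cd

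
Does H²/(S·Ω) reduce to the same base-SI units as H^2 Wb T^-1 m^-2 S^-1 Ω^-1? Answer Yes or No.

Yes

Left side:
  H = kg·m²·s⁻²·A⁻².
  So H² = kg²·m⁴·s⁻⁴·A⁻⁴.
  S = kg⁻¹·m⁻²·s³·A².
  So S⁻¹ = kg·m²·s⁻³·A⁻².
  Ω = kg·m²·s⁻³·A⁻².
  So Ω⁻¹ = kg⁻¹·m⁻²·s³·A².
  Combining: H²·S⁻¹·Ω⁻¹ = (kg²·m⁴·s⁻⁴·A⁻⁴) · (kg·m²·s⁻³·A⁻²) · (kg⁻¹·m⁻²·s³·A²) = kg²·m⁴·s⁻⁴·A⁻⁴.
Right side:
  H = kg·m²·s⁻²·A⁻².
  So H² = kg²·m⁴·s⁻⁴·A⁻⁴.
  Wb = kg·m²·s⁻²·A⁻¹.
  T = kg·s⁻²·A⁻¹.
  So T⁻¹ = kg⁻¹·s²·A.
  S = kg⁻¹·m⁻²·s³·A².
  So S⁻¹ = kg·m²·s⁻³·A⁻².
  Ω = kg·m²·s⁻³·A⁻².
  So Ω⁻¹ = kg⁻¹·m⁻²·s³·A².
  Combining: H²·Wb·T⁻¹·m⁻²·S⁻¹·Ω⁻¹ = (kg²·m⁴·s⁻⁴·A⁻⁴) · (kg·m²·s⁻²·A⁻¹) · (kg⁻¹·s²·A) · m⁻² · (kg·m²·s⁻³·A⁻²) · (kg⁻¹·m⁻²·s³·A²) = kg²·m⁴·s⁻⁴·A⁻⁴.
Both reduce to kg²·m⁴·s⁻⁴·A⁻⁴.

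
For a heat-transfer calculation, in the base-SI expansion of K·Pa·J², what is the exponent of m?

Pa = N/m² (pressure = force per area),
    = kg·m⁻¹·s⁻².
J = N·m (work = force × distance),
    = kg·m²·s⁻².
So J² = kg²·m⁴·s⁻⁴.
Combining: K·Pa·J² = K · (kg·m⁻¹·s⁻²) · (kg²·m⁴·s⁻⁴) = kg³·m³·s⁻⁶·K.
The exponent of m is 3.

3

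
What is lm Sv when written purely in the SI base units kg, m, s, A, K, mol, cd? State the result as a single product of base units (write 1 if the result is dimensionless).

lm = cd·sr = cd (luminous flux; sr is dimensionless).
Sv = J/kg (equivalent dose = energy per mass),
    = m²·s⁻².
Combining: lm·Sv = cd · (m²·s⁻²) = m²·s⁻²·cd.

m²·s⁻²·cd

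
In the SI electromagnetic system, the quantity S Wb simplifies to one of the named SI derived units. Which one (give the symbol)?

C

S = 1/Ω (conductance is reciprocal resistance),
    = kg⁻¹·m⁻²·s³·A².
Wb = V·s (flux: a volt is a weber per second),
    = kg·m²·s⁻²·A⁻¹.
Combining: S·Wb = (kg⁻¹·m⁻²·s³·A²) · (kg·m²·s⁻²·A⁻¹) = s·A.
s·A is the base-SI form of the coulomb.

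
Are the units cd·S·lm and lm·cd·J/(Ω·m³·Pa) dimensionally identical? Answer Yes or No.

Yes

Left side:
  S = 1/Ω (conductance is reciprocal resistance),
      = kg⁻¹·m⁻²·s³·A².
  lm = cd·sr = cd (luminous flux; sr is dimensionless).
  Combining: cd·S·lm = cd · (kg⁻¹·m⁻²·s³·A²) · cd = kg⁻¹·m⁻²·s³·A²·cd².
Right side:
  Ω = kg·m²·s⁻³·A⁻².
  So Ω⁻¹ = kg⁻¹·m⁻²·s³·A².
  lm = cd.
  J = kg·m²·s⁻².
  Pa = kg·m⁻¹·s⁻².
  So Pa⁻¹ = kg⁻¹·m·s².
  Combining: Ω⁻¹·m⁻³·lm·cd·J·Pa⁻¹ = (kg⁻¹·m⁻²·s³·A²) · m⁻³ · cd · cd · (kg·m²·s⁻²) · (kg⁻¹·m·s²) = kg⁻¹·m⁻²·s³·A²·cd².
Both reduce to kg⁻¹·m⁻²·s³·A²·cd².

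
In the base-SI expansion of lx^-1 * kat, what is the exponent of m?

lx = lm/m² (illuminance = luminous flux per area),
    = m⁻²·cd.
So lx⁻¹ = m²·cd⁻¹.
kat = mol/s = s⁻¹·mol (catalytic activity).
Combining: lx⁻¹·kat = (m²·cd⁻¹) · (s⁻¹·mol) = m²·s⁻¹·mol·cd⁻¹.
The exponent of m is 2.

2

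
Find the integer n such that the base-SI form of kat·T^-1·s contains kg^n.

kat = mol/s = s⁻¹·mol (catalytic activity).
T = Wb/m² (flux density = flux per area),
    = kg·s⁻²·A⁻¹.
So T⁻¹ = kg⁻¹·s²·A.
Combining: kat·T⁻¹·s = (s⁻¹·mol) · (kg⁻¹·s²·A) · s = kg⁻¹·s²·A·mol.
The exponent of kg is -1.

-1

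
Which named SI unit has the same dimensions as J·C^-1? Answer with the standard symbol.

J = N·m (work = force × distance),
    = kg·m²·s⁻².
C = A·s = s·A (charge = current × time).
So C⁻¹ = s⁻¹·A⁻¹.
Combining: J·C⁻¹ = (kg·m²·s⁻²) · (s⁻¹·A⁻¹) = kg·m²·s⁻³·A⁻¹.
kg·m²·s⁻³·A⁻¹ is the base-SI form of the volt.

V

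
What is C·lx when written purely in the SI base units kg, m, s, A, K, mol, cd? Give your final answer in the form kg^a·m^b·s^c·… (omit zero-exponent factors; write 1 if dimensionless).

m⁻²·s·A·cd

C = s·A.
lx = m⁻²·cd.
Combining: C·lx = (s·A) · (m⁻²·cd) = m⁻²·s·A·cd.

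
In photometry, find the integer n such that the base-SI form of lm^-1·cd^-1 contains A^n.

0

lm = cd·sr = cd (luminous flux; sr is dimensionless).
So lm⁻¹ = cd⁻¹.
Combining: lm⁻¹·cd⁻¹ = cd⁻¹ · cd⁻¹ = cd⁻².
The exponent of A is 0.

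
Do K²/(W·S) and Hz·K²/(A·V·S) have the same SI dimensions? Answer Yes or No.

No

Left side:
  W = kg·m²·s⁻³.
  So W⁻¹ = kg⁻¹·m⁻²·s³.
  S = kg⁻¹·m⁻²·s³·A².
  So S⁻¹ = kg·m²·s⁻³·A⁻².
  Combining: W⁻¹·K²·S⁻¹ = (kg⁻¹·m⁻²·s³) · K² · (kg·m²·s⁻³·A⁻²) = A⁻²·K².
Right side:
  Hz = 1/s = s⁻¹ (frequency is cycles per second).
  V = W/A (potential = power per current),
      = kg·m²·s⁻³·A⁻¹.
  So V⁻¹ = kg⁻¹·m⁻²·s³·A.
  S = 1/Ω (conductance is reciprocal resistance),
      = kg⁻¹·m⁻²·s³·A².
  So S⁻¹ = kg·m²·s⁻³·A⁻².
  Combining: Hz·A⁻¹·K²·V⁻¹·S⁻¹ = s⁻¹ · A⁻¹ · K² · (kg⁻¹·m⁻²·s³·A) · (kg·m²·s⁻³·A⁻²) = s⁻¹·A⁻²·K².
Left is A⁻²·K²; right is s⁻¹·A⁻²·K² — different.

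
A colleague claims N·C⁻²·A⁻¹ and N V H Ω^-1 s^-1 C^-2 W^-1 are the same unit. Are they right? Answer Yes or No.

Left side:
  N = kg·m/s² = kg·m·s⁻² (force = mass × acceleration).
  C = A·s = s·A (charge = current × time).
  So C⁻² = s⁻²·A⁻².
  Combining: N·C⁻²·A⁻¹ = (kg·m·s⁻²) · (s⁻²·A⁻²) · A⁻¹ = kg·m·s⁻⁴·A⁻³.
Right side:
  N = kg·m/s² = kg·m·s⁻² (force = mass × acceleration).
  V = W/A (potential = power per current),
      = kg·m²·s⁻³·A⁻¹.
  H = Wb/A (inductance = flux per current),
      = kg·m²·s⁻²·A⁻².
  Ω = V/A (resistance = voltage per current),
      = kg·m²·s⁻³·A⁻².
  So Ω⁻¹ = kg⁻¹·m⁻²·s³·A².
  C = A·s = s·A (charge = current × time).
  So C⁻² = s⁻²·A⁻².
  W = J/s (power = energy per time),
      = kg·m²·s⁻³.
  So W⁻¹ = kg⁻¹·m⁻²·s³.
  Combining: N·V·H·Ω⁻¹·s⁻¹·C⁻²·W⁻¹ = (kg·m·s⁻²) · (kg·m²·s⁻³·A⁻¹) · (kg·m²·s⁻²·A⁻²) · (kg⁻¹·m⁻²·s³·A²) · s⁻¹ · (s⁻²·A⁻²) · (kg⁻¹·m⁻²·s³) = kg·m·s⁻⁴·A⁻³.
Both reduce to kg·m·s⁻⁴·A⁻³.

Yes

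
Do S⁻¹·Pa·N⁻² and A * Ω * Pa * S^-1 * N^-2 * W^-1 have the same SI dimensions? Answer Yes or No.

Left side:
  S = 1/Ω (conductance is reciprocal resistance),
      = kg⁻¹·m⁻²·s³·A².
  So S⁻¹ = kg·m²·s⁻³·A⁻².
  Pa = N/m² (pressure = force per area),
      = kg·m⁻¹·s⁻².
  N = kg·m/s² = kg·m·s⁻² (force = mass × acceleration).
  So N⁻² = kg⁻²·m⁻²·s⁴.
  Combining: S⁻¹·Pa·N⁻² = (kg·m²·s⁻³·A⁻²) · (kg·m⁻¹·s⁻²) · (kg⁻²·m⁻²·s⁴) = m⁻¹·s⁻¹·A⁻².
Right side:
  Ω = kg·m²·s⁻³·A⁻².
  Pa = kg·m⁻¹·s⁻².
  S = kg⁻¹·m⁻²·s³·A².
  So S⁻¹ = kg·m²·s⁻³·A⁻².
  N = kg·m·s⁻².
  So N⁻² = kg⁻²·m⁻²·s⁴.
  W = kg·m²·s⁻³.
  So W⁻¹ = kg⁻¹·m⁻²·s³.
  Combining: A·Ω·Pa·S⁻¹·N⁻²·W⁻¹ = A · (kg·m²·s⁻³·A⁻²) · (kg·m⁻¹·s⁻²) · (kg·m²·s⁻³·A⁻²) · (kg⁻²·m⁻²·s⁴) · (kg⁻¹·m⁻²·s³) = m⁻¹·s⁻¹·A⁻³.
Left is m⁻¹·s⁻¹·A⁻²; right is m⁻¹·s⁻¹·A⁻³ — different.

No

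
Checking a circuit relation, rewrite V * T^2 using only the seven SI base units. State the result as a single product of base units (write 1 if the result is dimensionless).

V = kg·m²·s⁻³·A⁻¹.
T = kg·s⁻²·A⁻¹.
So T² = kg²·s⁻⁴·A⁻².
Combining: V·T² = (kg·m²·s⁻³·A⁻¹) · (kg²·s⁻⁴·A⁻²) = kg³·m²·s⁻⁷·A⁻³.

kg³·m²·s⁻⁷·A⁻³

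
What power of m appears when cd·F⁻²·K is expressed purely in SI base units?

4

F = C/V (capacitance = charge per voltage),
    = A·s/(kg·m²·s⁻³·A⁻¹) (substituting C and V),
    = kg⁻¹·m⁻²·s⁴·A².
So F⁻² = kg²·m⁴·s⁻⁸·A⁻⁴.
Combining: cd·F⁻²·K = cd · (kg²·m⁴·s⁻⁸·A⁻⁴) · K = kg²·m⁴·s⁻⁸·A⁻⁴·K·cd.
The exponent of m is 4.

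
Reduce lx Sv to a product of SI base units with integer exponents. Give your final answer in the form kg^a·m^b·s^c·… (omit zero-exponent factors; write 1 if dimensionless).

s⁻²·cd

lx = lm/m² (illuminance = luminous flux per area),
    = m⁻²·cd.
Sv = J/kg (equivalent dose = energy per mass),
    = m²·s⁻².
Combining: lx·Sv = (m⁻²·cd) · (m²·s⁻²) = s⁻²·cd.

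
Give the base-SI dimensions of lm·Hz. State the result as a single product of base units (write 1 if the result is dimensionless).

lm = cd.
Hz = s⁻¹.
Combining: lm·Hz = cd · s⁻¹ = s⁻¹·cd.

s⁻¹·cd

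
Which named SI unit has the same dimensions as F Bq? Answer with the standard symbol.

S

F = kg⁻¹·m⁻²·s⁴·A².
Bq = s⁻¹.
Combining: F·Bq = (kg⁻¹·m⁻²·s⁴·A²) · s⁻¹ = kg⁻¹·m⁻²·s³·A².
kg⁻¹·m⁻²·s³·A² is the base-SI form of the siemens.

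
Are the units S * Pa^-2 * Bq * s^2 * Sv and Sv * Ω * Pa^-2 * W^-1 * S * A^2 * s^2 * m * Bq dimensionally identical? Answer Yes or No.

Left side:
  S = 1/Ω (conductance is reciprocal resistance),
      = kg⁻¹·m⁻²·s³·A².
  Pa = N/m² (pressure = force per area),
      = kg·m⁻¹·s⁻².
  So Pa⁻² = kg⁻²·m²·s⁴.
  Bq = 1/s = s⁻¹ (activity is decays per second).
  Sv = J/kg (equivalent dose = energy per mass),
      = m²·s⁻².
  Combining: S·Pa⁻²·Bq·s²·Sv = (kg⁻¹·m⁻²·s³·A²) · (kg⁻²·m²·s⁴) · s⁻¹ · s² · (m²·s⁻²) = kg⁻³·m²·s⁶·A².
Right side:
  Sv = J/kg (equivalent dose = energy per mass),
      = m²·s⁻².
  Ω = V/A (resistance = voltage per current),
      = kg·m²·s⁻³·A⁻².
  Pa = N/m² (pressure = force per area),
      = kg·m⁻¹·s⁻².
  So Pa⁻² = kg⁻²·m²·s⁴.
  W = J/s (power = energy per time),
      = kg·m²·s⁻³.
  So W⁻¹ = kg⁻¹·m⁻²·s³.
  S = 1/Ω (conductance is reciprocal resistance),
      = kg⁻¹·m⁻²·s³·A².
  Bq = 1/s = s⁻¹ (activity is decays per second).
  Combining: Sv·Ω·Pa⁻²·W⁻¹·S·A²·s²·m·Bq = (m²·s⁻²) · (kg·m²·s⁻³·A⁻²) · (kg⁻²·m²·s⁴) · (kg⁻¹·m⁻²·s³) · (kg⁻¹·m⁻²·s³·A²) · A² · s² · m · s⁻¹ = kg⁻³·m³·s⁶·A².
Left is kg⁻³·m²·s⁶·A²; right is kg⁻³·m³·s⁶·A² — different.

No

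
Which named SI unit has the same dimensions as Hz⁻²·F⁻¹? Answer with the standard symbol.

H

Hz = 1/s = s⁻¹ (frequency is cycles per second).
So Hz⁻² = s².
F = C/V (capacitance = charge per voltage),
    = A·s/(kg·m²·s⁻³·A⁻¹) (substituting C and V),
    = kg⁻¹·m⁻²·s⁴·A².
So F⁻¹ = kg·m²·s⁻⁴·A⁻².
Combining: Hz⁻²·F⁻¹ = s² · (kg·m²·s⁻⁴·A⁻²) = kg·m²·s⁻²·A⁻².
kg·m²·s⁻²·A⁻² is the base-SI form of the henry.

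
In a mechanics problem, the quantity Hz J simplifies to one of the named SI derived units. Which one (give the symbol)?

W

Hz = 1/s = s⁻¹ (frequency is cycles per second).
J = N·m (work = force × distance),
    = kg·m²·s⁻².
Combining: Hz·J = s⁻¹ · (kg·m²·s⁻²) = kg·m²·s⁻³.
kg·m²·s⁻³ is the base-SI form of the watt.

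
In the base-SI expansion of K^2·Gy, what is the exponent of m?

2

Gy = J/kg (absorbed dose = energy per mass),
    = m²·s⁻².
Combining: K²·Gy = K² · (m²·s⁻²) = m²·s⁻²·K².
The exponent of m is 2.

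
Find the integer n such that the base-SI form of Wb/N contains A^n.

-1

Wb = V·s (flux: a volt is a weber per second),
    = kg·m²·s⁻²·A⁻¹.
N = kg·m/s² = kg·m·s⁻² (force = mass × acceleration).
So N⁻¹ = kg⁻¹·m⁻¹·s².
Combining: Wb·N⁻¹ = (kg·m²·s⁻²·A⁻¹) · (kg⁻¹·m⁻¹·s²) = m·A⁻¹.
The exponent of A is -1.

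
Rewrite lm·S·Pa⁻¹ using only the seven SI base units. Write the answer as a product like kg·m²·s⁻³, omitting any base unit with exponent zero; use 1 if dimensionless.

kg⁻²·m⁻¹·s⁵·A²·cd

lm = cd·sr = cd (luminous flux; sr is dimensionless).
S = 1/Ω (conductance is reciprocal resistance),
    = kg⁻¹·m⁻²·s³·A².
Pa = N/m² (pressure = force per area),
    = kg·m⁻¹·s⁻².
So Pa⁻¹ = kg⁻¹·m·s².
Combining: lm·S·Pa⁻¹ = cd · (kg⁻¹·m⁻²·s³·A²) · (kg⁻¹·m·s²) = kg⁻²·m⁻¹·s⁵·A²·cd.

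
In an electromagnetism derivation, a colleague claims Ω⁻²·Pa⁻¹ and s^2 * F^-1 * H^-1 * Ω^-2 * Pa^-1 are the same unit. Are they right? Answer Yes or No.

Left side:
  Ω = V/A (resistance = voltage per current),
      = kg·m²·s⁻³·A⁻².
  So Ω⁻² = kg⁻²·m⁻⁴·s⁶·A⁴.
  Pa = N/m² (pressure = force per area),
      = kg·m⁻¹·s⁻².
  So Pa⁻¹ = kg⁻¹·m·s².
  Combining: Ω⁻²·Pa⁻¹ = (kg⁻²·m⁻⁴·s⁶·A⁴) · (kg⁻¹·m·s²) = kg⁻³·m⁻³·s⁸·A⁴.
Right side:
  F = kg⁻¹·m⁻²·s⁴·A².
  So F⁻¹ = kg·m²·s⁻⁴·A⁻².
  H = kg·m²·s⁻²·A⁻².
  So H⁻¹ = kg⁻¹·m⁻²·s²·A².
  Ω = kg·m²·s⁻³·A⁻².
  So Ω⁻² = kg⁻²·m⁻⁴·s⁶·A⁴.
  Pa = kg·m⁻¹·s⁻².
  So Pa⁻¹ = kg⁻¹·m·s².
  Combining: s²·F⁻¹·H⁻¹·Ω⁻²·Pa⁻¹ = s² · (kg·m²·s⁻⁴·A⁻²) · (kg⁻¹·m⁻²·s²·A²) · (kg⁻²·m⁻⁴·s⁶·A⁴) · (kg⁻¹·m·s²) = kg⁻³·m⁻³·s⁸·A⁴.
Both reduce to kg⁻³·m⁻³·s⁸·A⁴.

Yes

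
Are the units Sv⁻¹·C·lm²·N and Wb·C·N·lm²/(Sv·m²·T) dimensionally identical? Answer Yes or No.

Yes

Left side:
  Sv = m²·s⁻².
  So Sv⁻¹ = m⁻²·s².
  C = s·A.
  lm = cd.
  So lm² = cd².
  N = kg·m·s⁻².
  Combining: Sv⁻¹·C·lm²·N = (m⁻²·s²) · (s·A) · cd² · (kg·m·s⁻²) = kg·m⁻¹·s·A·cd².
Right side:
  Wb = V·s (flux: a volt is a weber per second),
      = kg·m²·s⁻²·A⁻¹.
  C = A·s = s·A (charge = current × time).
  N = kg·m/s² = kg·m·s⁻² (force = mass × acceleration).
  lm = cd·sr = cd (luminous flux; sr is dimensionless).
  So lm² = cd².
  Sv = J/kg (equivalent dose = energy per mass),
      = m²·s⁻².
  So Sv⁻¹ = m⁻²·s².
  T = Wb/m² (flux density = flux per area),
      = kg·s⁻²·A⁻¹.
  So T⁻¹ = kg⁻¹·s²·A.
  Combining: Wb·C·N·lm²·Sv⁻¹·m⁻²·T⁻¹ = (kg·m²·s⁻²·A⁻¹) · (s·A) · (kg·m·s⁻²) · cd² · (m⁻²·s²) · m⁻² · (kg⁻¹·s²·A) = kg·m⁻¹·s·A·cd².
Both reduce to kg·m⁻¹·s·A·cd².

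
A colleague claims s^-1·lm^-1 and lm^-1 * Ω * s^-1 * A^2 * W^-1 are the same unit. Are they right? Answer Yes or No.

Left side:
  lm = cd·sr = cd (luminous flux; sr is dimensionless).
  So lm⁻¹ = cd⁻¹.
  Combining: s⁻¹·lm⁻¹ = s⁻¹ · cd⁻¹ = s⁻¹·cd⁻¹.
Right side:
  lm = cd·sr = cd (luminous flux; sr is dimensionless).
  So lm⁻¹ = cd⁻¹.
  Ω = V/A (resistance = voltage per current),
      = kg·m²·s⁻³·A⁻².
  W = J/s (power = energy per time),
      = kg·m²·s⁻³.
  So W⁻¹ = kg⁻¹·m⁻²·s³.
  Combining: lm⁻¹·Ω·s⁻¹·A²·W⁻¹ = cd⁻¹ · (kg·m²·s⁻³·A⁻²) · s⁻¹ · A² · (kg⁻¹·m⁻²·s³) = s⁻¹·cd⁻¹.
Both reduce to s⁻¹·cd⁻¹.

Yes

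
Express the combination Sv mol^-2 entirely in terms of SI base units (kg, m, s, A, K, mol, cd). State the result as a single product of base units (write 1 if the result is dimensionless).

m²·s⁻²·mol⁻²

Sv = m²·s⁻².
Combining: Sv·mol⁻² = (m²·s⁻²) · mol⁻² = m²·s⁻²·mol⁻².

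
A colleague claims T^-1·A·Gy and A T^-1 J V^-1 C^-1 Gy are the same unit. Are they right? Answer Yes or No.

Left side:
  T = kg·s⁻²·A⁻¹.
  So T⁻¹ = kg⁻¹·s²·A.
  Gy = m²·s⁻².
  Combining: T⁻¹·A·Gy = (kg⁻¹·s²·A) · A · (m²·s⁻²) = kg⁻¹·m²·A².
Right side:
  T = Wb/m² (flux density = flux per area),
      = kg·s⁻²·A⁻¹.
  So T⁻¹ = kg⁻¹·s²·A.
  J = N·m (work = force × distance),
      = kg·m²·s⁻².
  V = W/A (potential = power per current),
      = kg·m²·s⁻³·A⁻¹.
  So V⁻¹ = kg⁻¹·m⁻²·s³·A.
  C = A·s = s·A (charge = current × time).
  So C⁻¹ = s⁻¹·A⁻¹.
  Gy = J/kg (absorbed dose = energy per mass),
      = m²·s⁻².
  Combining: A·T⁻¹·J·V⁻¹·C⁻¹·Gy = A · (kg⁻¹·s²·A) · (kg·m²·s⁻²) · (kg⁻¹·m⁻²·s³·A) · (s⁻¹·A⁻¹) · (m²·s⁻²) = kg⁻¹·m²·A².
Both reduce to kg⁻¹·m²·A².

Yes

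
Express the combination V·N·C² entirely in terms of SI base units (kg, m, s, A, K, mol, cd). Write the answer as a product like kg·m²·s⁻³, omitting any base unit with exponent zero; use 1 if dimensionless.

kg²·m³·s⁻³·A

V = W/A (potential = power per current),
    = kg·m²·s⁻³·A⁻¹.
N = kg·m/s² = kg·m·s⁻² (force = mass × acceleration).
C = A·s = s·A (charge = current × time).
So C² = s²·A².
Combining: V·N·C² = (kg·m²·s⁻³·A⁻¹) · (kg·m·s⁻²) · (s²·A²) = kg²·m³·s⁻³·A.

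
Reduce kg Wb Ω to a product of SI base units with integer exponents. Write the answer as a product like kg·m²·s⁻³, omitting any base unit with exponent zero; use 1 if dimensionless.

Wb = kg·m²·s⁻²·A⁻¹.
Ω = kg·m²·s⁻³·A⁻².
Combining: kg·Wb·Ω = kg · (kg·m²·s⁻²·A⁻¹) · (kg·m²·s⁻³·A⁻²) = kg³·m⁴·s⁻⁵·A⁻³.

kg³·m⁴·s⁻⁵·A⁻³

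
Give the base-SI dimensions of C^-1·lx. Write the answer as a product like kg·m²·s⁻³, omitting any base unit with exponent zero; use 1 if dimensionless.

m⁻²·s⁻¹·A⁻¹·cd

C = s·A.
So C⁻¹ = s⁻¹·A⁻¹.
lx = m⁻²·cd.
Combining: C⁻¹·lx = (s⁻¹·A⁻¹) · (m⁻²·cd) = m⁻²·s⁻¹·A⁻¹·cd.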